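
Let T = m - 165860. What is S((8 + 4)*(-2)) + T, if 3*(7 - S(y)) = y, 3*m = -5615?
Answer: -503150/3 ≈ -1.6772e+5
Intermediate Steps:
m = -5615/3 (m = (⅓)*(-5615) = -5615/3 ≈ -1871.7)
S(y) = 7 - y/3
T = -503195/3 (T = -5615/3 - 165860 = -503195/3 ≈ -1.6773e+5)
S((8 + 4)*(-2)) + T = (7 - (8 + 4)*(-2)/3) - 503195/3 = (7 - 4*(-2)) - 503195/3 = (7 - ⅓*(-24)) - 503195/3 = (7 + 8) - 503195/3 = 15 - 503195/3 = -503150/3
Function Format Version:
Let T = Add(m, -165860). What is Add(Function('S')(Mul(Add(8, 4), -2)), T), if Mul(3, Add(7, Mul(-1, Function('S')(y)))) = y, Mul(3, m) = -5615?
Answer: Rational(-503150, 3) ≈ -1.6772e+5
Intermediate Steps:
m = Rational(-5615, 3) (m = Mul(Rational(1, 3), -5615) = Rational(-5615, 3) ≈ -1871.7)
Function('S')(y) = Add(7, Mul(Rational(-1, 3), y))
T = Rational(-503195, 3) (T = Add(Rational(-5615, 3), -165860) = Rational(-503195, 3) ≈ -1.6773e+5)
Add(Function('S')(Mul(Add(8, 4), -2)), T) = Add(Add(7, Mul(Rational(-1, 3), Mul(Add(8, 4), -2))), Rational(-503195, 3)) = Add(Add(7, Mul(Rational(-1, 3), Mul(12, -2))), Rational(-503195, 3)) = Add(Add(7, Mul(Rational(-1, 3), -24)), Rational(-503195, 3)) = Add(Add(7, 8), Rational(-503195, 3)) = Add(15, Rational(-503195, 3)) = Rational(-503150, 3)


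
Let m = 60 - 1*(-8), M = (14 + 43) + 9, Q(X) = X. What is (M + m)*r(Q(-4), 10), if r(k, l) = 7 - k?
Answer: 1474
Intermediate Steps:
M = 66 (M = 57 + 9 = 66)
m = 68 (m = 60 + 8 = 68)
(M + m)*r(Q(-4), 10) = (66 + 68)*(7 - 1*(-4)) = 134*(7 + 4) = 134*11 = 1474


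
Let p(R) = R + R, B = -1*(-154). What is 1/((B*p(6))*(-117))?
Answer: -1/216216 ≈ -4.6250e-6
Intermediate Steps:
B = 154
p(R) = 2*R
1/((B*p(6))*(-117)) = 1/((154*(2*6))*(-117)) = 1/((154*12)*(-117)) = 1/(1848*(-117)) = 1/(-216216) = -1/216216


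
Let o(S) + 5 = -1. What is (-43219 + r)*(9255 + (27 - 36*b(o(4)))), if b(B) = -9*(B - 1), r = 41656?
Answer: -10962882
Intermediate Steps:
o(S) = -6 (o(S) = -5 - 1 = -6)
b(B) = 9 - 9*B (b(B) = -9*(-1 + B) = 9 - 9*B)
(-43219 + r)*(9255 + (27 - 36*b(o(4)))) = (-43219 + 41656)*(9255 + (27 - 36*(9 - 9*(-6)))) = -1563*(9255 + (27 - 36*(9 + 54))) = -1563*(9255 + (27 - 36*63)) = -1563*(9255 + (27 - 2268)) = -1563*(9255 - 2241) = -1563*7014 = -10962882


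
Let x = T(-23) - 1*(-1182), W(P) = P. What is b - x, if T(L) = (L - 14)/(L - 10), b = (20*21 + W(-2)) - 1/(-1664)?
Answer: -42014303/54912 ≈ -765.12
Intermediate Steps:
b = 695553/1664 (b = (20*21 - 2) - 1/(-1664) = (420 - 2) - 1*(-1/1664) = 418 + 1/1664 = 695553/1664 ≈ 418.00)
T(L) = (-14 + L)/(-10 + L)
x = 39043/33 (x = (-14 - 23)/(-10 - 23) - 1*(-1182) = -37/(-33) + 1182 = -1/33*(-37) + 1182 = 37/33 + 1182 = 39043/33 ≈ 1183.1)
b - x = 695553/1664 - 1*39043/33 = 695553/1664 - 39043/33 = -42014303/54912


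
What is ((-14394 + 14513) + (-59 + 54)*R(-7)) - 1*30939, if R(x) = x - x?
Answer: -30820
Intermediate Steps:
R(x) = 0
((-14394 + 14513) + (-59 + 54)*R(-7)) - 1*30939 = ((-14394 + 14513) + (-59 + 54)*0) - 1*30939 = (119 - 5*0) - 30939 = (119 + 0) - 30939 = 119 - 30939 = -30820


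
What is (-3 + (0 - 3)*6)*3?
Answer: -63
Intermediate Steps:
(-3 + (0 - 3)*6)*3 = (-3 - 3*6)*3 = (-3 - 18)*3 = -21*3 = -63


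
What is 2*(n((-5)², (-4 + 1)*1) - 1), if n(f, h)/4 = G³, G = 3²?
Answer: 5830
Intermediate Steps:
G = 9
n(f, h) = 2916 (n(f, h) = 4*9³ = 4*729 = 2916)
2*(n((-5)², (-4 + 1)*1) - 1) = 2*(2916 - 1) = 2*2915 = 5830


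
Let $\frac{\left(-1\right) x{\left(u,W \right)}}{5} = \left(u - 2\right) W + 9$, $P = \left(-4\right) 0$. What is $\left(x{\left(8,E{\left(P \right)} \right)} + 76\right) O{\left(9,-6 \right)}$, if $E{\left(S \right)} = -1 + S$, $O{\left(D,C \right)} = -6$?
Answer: $-366$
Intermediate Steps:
$P = 0$
$x{\left(u,W \right)} = -45 - 5 W \left(-2 + u\right)$ ($x{\left(u,W \right)} = - 5 \left(\left(u - 2\right) W + 9\right) = - 5 \left(\left(-2 + u\right) W + 9\right) = - 5 \left(W \left(-2 + u\right) + 9\right) = - 5 \left(9 + W \left(-2 + u\right)\right) = -45 - 5 W \left(-2 + u\right)$)
$\left(x{\left(8,E{\left(P \right)} \right)} + 76\right) O{\left(9,-6 \right)} = \left(\left(-45 + 10 \left(-1 + 0\right) - 5 \left(-1 + 0\right) 8\right) + 76\right) \left(-6\right) = \left(\left(-45 + 10 \left(-1\right) - \left(-5\right) 8\right) + 76\right) \left(-6\right) = \left(\left(-45 - 10 + 40\right) + 76\right) \left(-6\right) = \left(-15 + 76\right) \left(-6\right) = 61 \left(-6\right) = -366$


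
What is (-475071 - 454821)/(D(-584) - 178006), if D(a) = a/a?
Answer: 309964/59335 ≈ 5.2240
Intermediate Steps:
D(a) = 1
(-475071 - 454821)/(D(-584) - 178006) = (-475071 - 454821)/(1 - 178006) = -929892/(-178005) = -929892*(-1/178005) = 309964/59335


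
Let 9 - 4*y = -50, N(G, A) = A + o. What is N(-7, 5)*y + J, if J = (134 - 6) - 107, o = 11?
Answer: 257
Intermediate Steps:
N(G, A) = 11 + A (N(G, A) = A + 11 = 11 + A)
J = 21 (J = 128 - 107 = 21)
y = 59/4 (y = 9/4 - ¼*(-50) = 9/4 + 25/2 = 59/4 ≈ 14.750)
N(-7, 5)*y + J = (11 + 5)*(59/4) + 21 = 16*(59/4) + 21 = 236 + 21 = 257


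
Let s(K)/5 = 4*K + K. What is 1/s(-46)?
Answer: -1/1150 ≈ -0.00086956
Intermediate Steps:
s(K) = 25*K (s(K) = 5*(4*K + K) = 5*(5*K) = 25*K)
1/s(-46) = 1/(25*(-46)) = 1/(-1150) = -1/1150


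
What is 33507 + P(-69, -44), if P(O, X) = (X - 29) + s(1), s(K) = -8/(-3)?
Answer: 100310/3 ≈ 33437.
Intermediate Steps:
s(K) = 8/3 (s(K) = -8*(-⅓) = 8/3)
P(O, X) = -79/3 + X (P(O, X) = (X - 29) + 8/3 = (-29 + X) + 8/3 = -79/3 + X)
33507 + P(-69, -44) = 33507 + (-79/3 - 44) = 33507 - 211/3 = 100310/3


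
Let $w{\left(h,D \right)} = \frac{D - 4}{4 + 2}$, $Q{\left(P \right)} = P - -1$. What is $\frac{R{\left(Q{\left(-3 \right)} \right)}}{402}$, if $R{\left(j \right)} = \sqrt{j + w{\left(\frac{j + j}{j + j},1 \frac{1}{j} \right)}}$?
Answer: $\frac{i \sqrt{11}}{804} \approx 0.0041252 i$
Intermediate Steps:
$Q{\left(P \right)} = 1 + P$ ($Q{\left(P \right)} = P + 1 = 1 + P$)
$w{\left(h,D \right)} = - \frac{2}{3} + \frac{D}{6}$ ($w{\left(h,D \right)} = \frac{-4 + D}{6} = \left(-4 + D\right) \frac{1}{6} = - \frac{2}{3} + \frac{D}{6}$)
$R{\left(j \right)} = \sqrt{- \frac{2}{3} + j + \frac{1}{6 j}}$ ($R{\left(j \right)} = \sqrt{j - \left(\frac{2}{3} - \frac{1 \frac{1}{j}}{6}\right)} = \sqrt{j - \left(\frac{2}{3} - \frac{1}{6 j}\right)} = \sqrt{- \frac{2}{3} + j + \frac{1}{6 j}}$)
$\frac{R{\left(Q{\left(-3 \right)} \right)}}{402} = \frac{\frac{1}{6} \sqrt{-24 + \frac{6}{1 - 3} + 36 \left(1 - 3\right)}}{402} = \frac{\sqrt{-24 + \frac{6}{-2} + 36 \left(-2\right)}}{6} \cdot \frac{1}{402} = \frac{\sqrt{-24 + 6 \left(- \frac{1}{2}\right) - 72}}{6} \cdot \frac{1}{402} = \frac{\sqrt{-24 - 3 - 72}}{6} \cdot \frac{1}{402} = \frac{\sqrt{-99}}{6} \cdot \frac{1}{402} = \frac{3 i \sqrt{11}}{6} \cdot \frac{1}{402} = \frac{i \sqrt{11}}{2} \cdot \frac{1}{402} = \frac{i \sqrt{11}}{804}$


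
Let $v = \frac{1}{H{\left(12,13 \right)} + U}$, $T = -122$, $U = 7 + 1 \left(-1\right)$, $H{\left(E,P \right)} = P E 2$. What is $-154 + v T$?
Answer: $- \frac{24547}{159} \approx -154.38$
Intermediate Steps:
$H{\left(E,P \right)} = 2 E P$ ($H{\left(E,P \right)} = E P 2 = 2 E P$)
$U = 6$ ($U = 7 - 1 = 6$)
$v = \frac{1}{318}$ ($v = \frac{1}{2 \cdot 12 \cdot 13 + 6} = \frac{1}{312 + 6} = \frac{1}{318} \approx 0.0031447$)
$-154 + v T = -154 + \frac{1}{318} \left(-122\right) = -154 - \frac{61}{159} = - \frac{24547}{159}$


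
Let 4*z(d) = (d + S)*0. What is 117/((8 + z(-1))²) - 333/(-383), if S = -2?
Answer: 66123/24512 ≈ 2.6976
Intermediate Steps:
z(d) = 0 (z(d) = ((d - 2)*0)/4 = ((-2 + d)*0)/4 = (¼)*0 = 0)
117/((8 + z(-1))²) - 333/(-383) = 117/((8 + 0)²) - 333/(-383) = 117/(8²) - 333*(-1/383) = 117/64 + 333/383 = 66123/24512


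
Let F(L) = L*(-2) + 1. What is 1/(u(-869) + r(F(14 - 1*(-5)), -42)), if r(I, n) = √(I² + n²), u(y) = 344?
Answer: 344/115203 - √3133/115203 ≈ 0.0025002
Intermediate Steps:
F(L) = 1 - 2*L (F(L) = -2*L + 1 = 1 - 2*L)
1/(u(-869) + r(F(14 - 1*(-5)), -42)) = 1/(344 + √((1 - 2*(14 - 1*(-5)))² + (-42)²)) = 1/(344 + √((1 - 2*(14 + 5))² + 1764)) = 1/(344 + √((1 - 2*19)² + 1764)) = 1/(344 + √((1 - 38)² + 1764)) = 1/(344 + √((-37)² + 1764)) = 1/(344 + √(1369 + 1764)) = 1/(344 + √3133)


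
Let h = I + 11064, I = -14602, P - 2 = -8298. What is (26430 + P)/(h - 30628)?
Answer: -9067/17083 ≈ -0.53076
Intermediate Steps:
P = -8296 (P = 2 - 8298 = -8296)
h = -3538 (h = -14602 + 11064 = -3538)
(26430 + P)/(h - 30628) = (26430 - 8296)/(-3538 - 30628) = 18134/(-34166) = 18134*(-1/34166) = -9067/17083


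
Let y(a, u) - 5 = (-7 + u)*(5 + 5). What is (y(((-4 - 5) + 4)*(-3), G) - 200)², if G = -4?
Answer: 93025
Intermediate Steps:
y(a, u) = -65 + 10*u (y(a, u) = 5 + (-7 + u)*(5 + 5) = 5 + (-7 + u)*10 = 5 + (-70 + 10*u) = -65 + 10*u)
(y(((-4 - 5) + 4)*(-3), G) - 200)² = ((-65 + 10*(-4)) - 200)² = ((-65 - 40) - 200)² = (-105 - 200)² = (-305)² = 93025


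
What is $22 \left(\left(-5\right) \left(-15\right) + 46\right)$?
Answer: $2662$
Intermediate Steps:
$22 \left(\left(-5\right) \left(-15\right) + 46\right) = 22 \left(75 + 46\right) = 22 \cdot 121 = 2662$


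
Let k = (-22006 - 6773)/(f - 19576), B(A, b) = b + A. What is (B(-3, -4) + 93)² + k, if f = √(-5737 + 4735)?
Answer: 1417432125896/191610389 + 28779*I*√1002/383220778 ≈ 7397.5 + 0.0023772*I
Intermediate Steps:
B(A, b) = A + b
f = I*√1002 (f = √(-1002) = I*√1002 ≈ 31.654*I)
k = -28779/(-19576 + I*√1002) (k = (-22006 - 6773)/(I*√1002 - 19576) = -28779/(-19576 + I*√1002) ≈ 1.4701 + 0.0023772*I)
(B(-3, -4) + 93)² + k = ((-3 - 4) + 93)² + (281688852/191610389 + 28779*I*√1002/383220778) = (-7 + 93)² + (281688852/191610389 + 28779*I*√1002/383220778) = 86² + (281688852/191610389 + 28779*I*√1002/383220778) = 7396 + (281688852/191610389 + 28779*I*√1002/383220778) = 1417432125896/191610389 + 28779*I*√1002/383220778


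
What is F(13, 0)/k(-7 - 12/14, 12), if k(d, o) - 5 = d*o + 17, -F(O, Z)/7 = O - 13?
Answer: 0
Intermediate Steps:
F(O, Z) = 91 - 7*O (F(O, Z) = -7*(O - 13) = -7*(-13 + O) = 91 - 7*O)
k(d, o) = 22 + d*o (k(d, o) = 5 + (d*o + 17) = 5 + (17 + d*o) = 22 + d*o)
F(13, 0)/k(-7 - 12/14, 12) = (91 - 7*13)/(22 + (-7 - 12/14)*12) = (91 - 91)/(22 + (-7 - 12/14)*12) = 0/(22 + (-7 - 1*6/7)*12) = 0/(22 + (-7 - 6/7)*12) = 0/(22 - 55/7*12) = 0/(22 - 660/7) = 0/(-506/7) = 0*(-7/506) = 0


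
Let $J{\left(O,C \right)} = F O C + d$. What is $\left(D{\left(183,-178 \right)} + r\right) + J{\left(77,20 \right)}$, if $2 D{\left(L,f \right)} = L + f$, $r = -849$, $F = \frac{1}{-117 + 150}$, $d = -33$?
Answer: $- \frac{4997}{6} \approx -832.83$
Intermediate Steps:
$F = \frac{1}{33} \approx 0.030303$
$J{\left(O,C \right)} = -33 + \frac{C O}{33}$ ($J{\left(O,C \right)} = \frac{O}{33} C - 33 = \frac{C O}{33} - 33 = -33 + \frac{C O}{33}$)
$D{\left(L,f \right)} = \frac{L}{2} + \frac{f}{2}$ ($D{\left(L,f \right)} = \frac{L + f}{2} = \frac{L}{2} + \frac{f}{2}$)
$\left(D{\left(183,-178 \right)} + r\right) + J{\left(77,20 \right)} = \left(\left(\frac{1}{2} \cdot 183 + \frac{1}{2} \left(-178\right)\right) - 849\right) - \left(33 - \frac{140}{3}\right) = \left(\left(\frac{183}{2} - 89\right) - 849\right) + \left(-33 + \frac{140}{3}\right) = \left(\frac{5}{2} - 849\right) + \frac{41}{3} = - \frac{1693}{2} + \frac{41}{3} = - \frac{4997}{6}$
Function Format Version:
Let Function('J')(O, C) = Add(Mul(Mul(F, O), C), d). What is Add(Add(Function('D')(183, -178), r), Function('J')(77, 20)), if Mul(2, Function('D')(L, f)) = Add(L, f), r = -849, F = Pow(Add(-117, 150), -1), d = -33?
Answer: Rational(-4997, 6) ≈ -832.83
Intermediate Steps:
F = Rational(1, 33) (F = Pow(33, -1) = Rational(1, 33) ≈ 0.030303)
Function('J')(O, C) = Add(-33, Mul(Rational(1, 33), C, O)) (Function('J')(O, C) = Add(Mul(Mul(Rational(1, 33), O), C), -33) = Add(Mul(Rational(1, 33), C, O), -33) = Add(-33, Mul(Rational(1, 33), C, O)))
Function('D')(L, f) = Add(Mul(Rational(1, 2), L), Mul(Rational(1, 2), f)) (Function('D')(L, f) = Mul(Rational(1, 2), Add(L, f)) = Add(Mul(Rational(1, 2), L), Mul(Rational(1, 2), f)))
Add(Add(Function('D')(183, -178), r), Function('J')(77, 20)) = Add(Add(Add(Mul(Rational(1, 2), 183), Mul(Rational(1, 2), -178)), -849), Add(-33, Mul(Rational(1, 33), 20, 77))) = Add(Add(Add(Rational(183, 2), -89), -849), Add(-33, Rational(140, 3))) = Add(Add(Rational(5, 2), -849), Rational(41, 3)) = Add(Rational(-1693, 2), Rational(41, 3)) = Rational(-4997, 6)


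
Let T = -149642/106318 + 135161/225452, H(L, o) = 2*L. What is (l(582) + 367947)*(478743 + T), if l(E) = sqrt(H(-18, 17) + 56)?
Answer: 2111144038464327143157/11984802868 + 5737630795914431*sqrt(5)/5992401434 ≈ 1.7615e+11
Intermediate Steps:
T = -9683520493/11984802868 (T = -149642*1/106318 + 135161*(1/225452) = -74821/53159 + 135161/225452 = -9683520493/11984802868 ≈ -0.80798)
l(E) = 2*sqrt(5) (l(E) = sqrt(2*(-18) + 56) = sqrt(-36 + 56) = sqrt(20) = 2*sqrt(5))
(l(582) + 367947)*(478743 + T) = (2*sqrt(5) + 367947)*(478743 - 9683520493/11984802868) = (367947 + 2*sqrt(5))*(5737630795914431/11984802868) = 2111144038464327143157/11984802868 + 5737630795914431*sqrt(5)/5992401434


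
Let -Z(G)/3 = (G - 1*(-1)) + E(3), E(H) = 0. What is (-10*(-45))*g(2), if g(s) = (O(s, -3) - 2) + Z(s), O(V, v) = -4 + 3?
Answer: -5400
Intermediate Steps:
Z(G) = -3 - 3*G (Z(G) = -3*((G - 1*(-1)) + 0) = -3*((G + 1) + 0) = -3*((1 + G) + 0) = -3*(1 + G) = -3 - 3*G)
O(V, v) = -1
g(s) = -6 - 3*s (g(s) = (-1 - 2) + (-3 - 3*s) = -3 + (-3 - 3*s) = -6 - 3*s)
(-10*(-45))*g(2) = (-10*(-45))*(-6 - 3*2) = 450*(-6 - 6) = 450*(-12) = -5400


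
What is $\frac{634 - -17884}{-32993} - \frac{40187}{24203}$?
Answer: $- \frac{1774080845}{798529579} \approx -2.2217$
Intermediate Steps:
$\frac{634 - -17884}{-32993} - \frac{40187}{24203} = \left(634 + 17884\right) \left(- \frac{1}{32993}\right) - \frac{40187}{24203} = 18518 \left(- \frac{1}{32993}\right) - \frac{40187}{24203} = - \frac{18518}{32993} - \frac{40187}{24203} = - \frac{1774080845}{798529579}$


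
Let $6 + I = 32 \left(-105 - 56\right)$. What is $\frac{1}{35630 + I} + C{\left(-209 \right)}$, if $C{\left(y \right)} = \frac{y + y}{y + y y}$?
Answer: $- \frac{73}{7618} \approx -0.0095826$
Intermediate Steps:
$C{\left(y \right)} = \frac{2 y}{y + y^{2}}$
$I = -5158$ ($I = -6 + 32 \left(-105 - 56\right) = -6 + 32 \left(-161\right) = -6 - 5152 = -5158$)
$\frac{1}{35630 + I} + C{\left(-209 \right)} = \frac{1}{35630 - 5158} + \frac{2}{1 - 209} = \frac{1}{30472} + \frac{2}{-208} = \frac{1}{30472} + 2 \left(- \frac{1}{208}\right) = \frac{1}{30472} - \frac{1}{104} = - \frac{73}{7618}$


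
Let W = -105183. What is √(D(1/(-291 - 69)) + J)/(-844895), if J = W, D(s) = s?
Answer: -I*√378658810/50693700 ≈ -0.00038386*I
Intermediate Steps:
J = -105183
√(D(1/(-291 - 69)) + J)/(-844895) = √(1/(-291 - 69) - 105183)/(-844895) = √(1/(-360) - 105183)*(-1/844895) = √(-1/360 - 105183)*(-1/844895) = √(-37865881/360)*(-1/844895) = (I*√378658810/60)*(-1/844895) = -I*√378658810/50693700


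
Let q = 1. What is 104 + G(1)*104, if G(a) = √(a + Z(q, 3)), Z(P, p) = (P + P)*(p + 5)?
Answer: 104 + 104*√17 ≈ 532.80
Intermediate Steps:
Z(P, p) = 2*P*(5 + p) (Z(P, p) = (2*P)*(5 + p) = 2*P*(5 + p))
G(a) = √(16 + a) (G(a) = √(a + 2*1*(5 + 3)) = √(a + 2*1*8) = √(a + 16) = √(16 + a))
104 + G(1)*104 = 104 + √(16 + 1)*104 = 104 + √17*104 = 104 + 104*√17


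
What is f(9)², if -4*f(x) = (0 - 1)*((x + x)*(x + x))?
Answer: 6561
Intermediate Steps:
f(x) = x² (f(x) = -(0 - 1)*(x + x)*(x + x)/4 = -(-1)*(2*x)*(2*x)/4 = -(-1)*4*x²/4 = -(-1)*x² = x²)
f(9)² = (9²)² = 81² = 6561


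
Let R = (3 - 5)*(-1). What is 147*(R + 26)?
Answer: 4116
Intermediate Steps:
R = 2 (R = -2*(-1) = 2)
147*(R + 26) = 147*(2 + 26) = 147*28 = 4116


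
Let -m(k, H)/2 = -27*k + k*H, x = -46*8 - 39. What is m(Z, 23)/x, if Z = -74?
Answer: 16/11 ≈ 1.4545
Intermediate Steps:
x = -407 (x = -368 - 39 = -407)
m(k, H) = 54*k - 2*H*k (m(k, H) = -2*(-27*k + k*H) = -2*(-27*k + H*k) = 54*k - 2*H*k)
m(Z, 23)/x = (2*(-74)*(27 - 1*23))/(-407) = (2*(-74)*(27 - 23))*(-1/407) = (2*(-74)*4)*(-1/407) = -592*(-1/407) = 16/11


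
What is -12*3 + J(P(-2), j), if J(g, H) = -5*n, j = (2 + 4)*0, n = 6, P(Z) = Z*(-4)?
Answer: -66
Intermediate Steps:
P(Z) = -4*Z
j = 0 (j = 6*0 = 0)
J(g, H) = -30 (J(g, H) = -5*6 = -30)
-12*3 + J(P(-2), j) = -12*3 - 30 = -36 - 30 = -66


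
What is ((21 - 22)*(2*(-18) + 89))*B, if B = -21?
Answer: 1113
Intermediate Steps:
((21 - 22)*(2*(-18) + 89))*B = ((21 - 22)*(2*(-18) + 89))*(-21) = -(-36 + 89)*(-21) = -1*53*(-21) = -53*(-21) = 1113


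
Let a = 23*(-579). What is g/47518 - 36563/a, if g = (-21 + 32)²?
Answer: 75609217/27512922 ≈ 2.7481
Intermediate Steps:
a = -13317
g = 121 (g = 11² = 121)
g/47518 - 36563/a = 121/47518 - 36563/(-13317) = 121*(1/47518) - 36563*(-1/13317) = 121/47518 + 36563/13317 = 75609217/27512922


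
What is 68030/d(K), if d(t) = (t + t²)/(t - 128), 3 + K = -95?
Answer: -7687390/4753 ≈ -1617.4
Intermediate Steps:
K = -98 (K = -3 - 95 = -98)
d(t) = (t + t²)/(-128 + t)
68030/d(K) = 68030/((-98*(1 - 98)/(-128 - 98))) = 68030/((-98*(-97)/(-226))) = 68030/((-98*(-1/226)*(-97))) = 68030/(-4753/113) = 68030*(-113/4753) = -7687390/4753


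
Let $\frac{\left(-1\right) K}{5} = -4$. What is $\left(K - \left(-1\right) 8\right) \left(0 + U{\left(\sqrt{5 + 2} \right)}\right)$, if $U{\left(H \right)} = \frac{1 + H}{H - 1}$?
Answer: $\frac{112}{3} + \frac{28 \sqrt{7}}{3} \approx 62.027$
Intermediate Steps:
$K = 20$ ($K = \left(-5\right) \left(-4\right) = 20$)
$U{\left(H \right)} = \frac{1 + H}{-1 + H}$
$\left(K - \left(-1\right) 8\right) \left(0 + U{\left(\sqrt{5 + 2} \right)}\right) = \left(20 - \left(-1\right) 8\right) \left(0 + \frac{1 + \sqrt{5 + 2}}{-1 + \sqrt{5 + 2}}\right) = \left(20 - -8\right) \left(0 + \frac{1 + \sqrt{7}}{-1 + \sqrt{7}}\right) = \left(20 + 8\right) \frac{1 + \sqrt{7}}{-1 + \sqrt{7}} = 28 \frac{1 + \sqrt{7}}{-1 + \sqrt{7}} = \frac{28 \left(1 + \sqrt{7}\right)}{-1 + \sqrt{7}}$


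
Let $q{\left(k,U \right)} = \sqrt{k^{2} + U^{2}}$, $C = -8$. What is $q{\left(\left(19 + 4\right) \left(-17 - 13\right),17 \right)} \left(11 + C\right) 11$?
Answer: $33 \sqrt{476389} \approx 22777.0$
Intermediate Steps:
$q{\left(k,U \right)} = \sqrt{U^{2} + k^{2}}$
$q{\left(\left(19 + 4\right) \left(-17 - 13\right),17 \right)} \left(11 + C\right) 11 = \sqrt{17^{2} + \left(\left(19 + 4\right) \left(-17 - 13\right)\right)^{2}} \left(11 - 8\right) 11 = \sqrt{289 + \left(23 \left(-30\right)\right)^{2}} \cdot 3 \cdot 11 = \sqrt{289 + \left(-690\right)^{2}} \cdot 33 = \sqrt{289 + 476100} \cdot 33 = \sqrt{476389} \cdot 33 = 33 \sqrt{476389}$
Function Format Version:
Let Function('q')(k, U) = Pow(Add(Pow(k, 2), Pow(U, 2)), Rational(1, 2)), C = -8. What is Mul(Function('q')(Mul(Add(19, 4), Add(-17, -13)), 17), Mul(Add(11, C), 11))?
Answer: Mul(33, Pow(476389, Rational(1, 2))) ≈ 22777.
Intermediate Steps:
Function('q')(k, U) = Pow(Add(Pow(U, 2), Pow(k, 2)), Rational(1, 2))
Mul(Function('q')(Mul(Add(19, 4), Add(-17, -13)), 17), Mul(Add(11, C), 11)) = Mul(Pow(Add(Pow(17, 2), Pow(Mul(Add(19, 4), Add(-17, -13)), 2)), Rational(1, 2)), Mul(Add(11, -8), 11)) = Mul(Pow(Add(289, Pow(Mul(23, -30), 2)), Rational(1, 2)), Mul(3, 11)) = Mul(Pow(Add(289, Pow(-690, 2)), Rational(1, 2)), 33) = Mul(Pow(Add(289, 476100), Rational(1, 2)), 33) = Mul(Pow(476389, Rational(1, 2)), 33) = Mul(33, Pow(476389, Rational(1, 2)))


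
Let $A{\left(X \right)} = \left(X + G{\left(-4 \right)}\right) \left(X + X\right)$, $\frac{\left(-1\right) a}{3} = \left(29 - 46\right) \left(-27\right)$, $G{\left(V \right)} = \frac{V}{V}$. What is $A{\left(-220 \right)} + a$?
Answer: $94983$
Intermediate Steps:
$G{\left(V \right)} = 1$
$a = -1377$ ($a = - 3 \left(29 - 46\right) \left(-27\right) = - 3 \left(\left(-17\right) \left(-27\right)\right) = \left(-3\right) 459 = -1377$)
$A{\left(X \right)} = 2 X \left(1 + X\right)$ ($A{\left(X \right)} = \left(X + 1\right) \left(X + X\right) = \left(1 + X\right) 2 X = 2 X \left(1 + X\right)$)
$A{\left(-220 \right)} + a = 2 \left(-220\right) \left(1 - 220\right) - 1377 = 2 \left(-220\right) \left(-219\right) - 1377 = 96360 - 1377 = 94983$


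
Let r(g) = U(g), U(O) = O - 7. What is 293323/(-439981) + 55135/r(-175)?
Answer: -24311737221/80076542 ≈ -303.61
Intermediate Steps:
U(O) = -7 + O
r(g) = -7 + g
293323/(-439981) + 55135/r(-175) = 293323/(-439981) + 55135/(-7 - 175) = 293323*(-1/439981) + 55135/(-182) = -293323/439981 + 55135*(-1/182) = -293323/439981 - 55135/182 = -24311737221/80076542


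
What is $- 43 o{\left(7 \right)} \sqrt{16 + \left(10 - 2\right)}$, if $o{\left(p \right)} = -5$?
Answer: $430 \sqrt{6} \approx 1053.3$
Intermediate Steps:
$- 43 o{\left(7 \right)} \sqrt{16 + \left(10 - 2\right)} = \left(-43\right) \left(-5\right) \sqrt{16 + \left(10 - 2\right)} = 215 \sqrt{16 + \left(10 - 2\right)} = 215 \sqrt{16 + 8} = 215 \sqrt{24} = 215 \cdot 2 \sqrt{6} = 430 \sqrt{6}$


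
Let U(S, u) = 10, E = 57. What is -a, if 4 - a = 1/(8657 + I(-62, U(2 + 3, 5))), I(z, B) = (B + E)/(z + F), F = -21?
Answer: -2873773/718464 ≈ -3.9999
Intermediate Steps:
I(z, B) = (57 + B)/(-21 + z) (I(z, B) = (B + 57)/(z - 21) = (57 + B)/(-21 + z))
a = 2873773/718464 (a = 4 - 1/(8657 + (57 + 10)/(-21 - 62)) = 4 - 1/(8657 + 67/(-83)) = 4 - 1/(8657 - 1/83*67) = 4 - 1/(8657 - 67/83) = 4 - 1/718464/83 = 4 - 1*83/718464 = 4 - 83/718464 = 2873773/718464 ≈ 3.9999)
-a = -1*2873773/718464 = -2873773/718464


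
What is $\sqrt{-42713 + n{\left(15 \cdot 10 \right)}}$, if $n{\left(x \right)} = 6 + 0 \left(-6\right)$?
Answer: $i \sqrt{42707} \approx 206.66 i$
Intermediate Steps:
$n{\left(x \right)} = 6$ ($n{\left(x \right)} = 6 + 0 = 6$)
$\sqrt{-42713 + n{\left(15 \cdot 10 \right)}} = \sqrt{-42713 + 6} = \sqrt{-42707} = i \sqrt{42707}$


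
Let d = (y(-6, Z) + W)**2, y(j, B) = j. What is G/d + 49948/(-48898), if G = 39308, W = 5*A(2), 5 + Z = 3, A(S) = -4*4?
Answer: 194083397/45206201 ≈ 4.2933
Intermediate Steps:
A(S) = -16
Z = -2 (Z = -5 + 3 = -2)
W = -80 (W = 5*(-16) = -80)
d = 7396 (d = (-6 - 80)**2 = (-86)**2 = 7396)
G/d + 49948/(-48898) = 39308/7396 + 49948/(-48898) = 39308*(1/7396) + 49948*(-1/48898) = 9827/1849 - 24974/24449 = 194083397/45206201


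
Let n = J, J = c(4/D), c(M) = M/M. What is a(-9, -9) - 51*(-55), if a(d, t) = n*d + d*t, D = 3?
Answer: 2877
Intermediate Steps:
c(M) = 1
J = 1
n = 1
a(d, t) = d + d*t (a(d, t) = 1*d + d*t = d + d*t)
a(-9, -9) - 51*(-55) = -9*(1 - 9) - 51*(-55) = -9*(-8) + 2805 = 72 + 2805 = 2877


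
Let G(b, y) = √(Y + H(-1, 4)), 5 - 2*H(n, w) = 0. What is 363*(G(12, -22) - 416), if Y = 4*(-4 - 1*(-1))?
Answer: -151008 + 363*I*√38/2 ≈ -1.5101e+5 + 1118.8*I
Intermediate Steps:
H(n, w) = 5/2 (H(n, w) = 5/2 - ½*0 = 5/2 + 0 = 5/2)
Y = -12 (Y = 4*(-4 + 1) = 4*(-3) = -12)
G(b, y) = I*√38/2 (G(b, y) = √(-12 + 5/2) = √(-19/2) = I*√38/2)
363*(G(12, -22) - 416) = 363*(I*√38/2 - 416) = 363*(-416 + I*√38/2) = -151008 + 363*I*√38/2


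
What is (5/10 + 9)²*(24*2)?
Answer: 4332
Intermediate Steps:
(5/10 + 9)²*(24*2) = (5*(⅒) + 9)²*48 = (½ + 9)²*48 = (19/2)²*48 = (361/4)*48 = 4332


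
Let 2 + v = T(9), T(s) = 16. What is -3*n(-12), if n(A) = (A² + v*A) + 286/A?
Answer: 287/2 ≈ 143.50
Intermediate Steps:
v = 14 (v = -2 + 16 = 14)
n(A) = A² + 14*A + 286/A (n(A) = (A² + 14*A) + 286/A = A² + 14*A + 286/A)
-3*n(-12) = -3*(286 + (-12)²*(14 - 12))/(-12) = -(-1)*(286 + 144*2)/4 = -(-1)*(286 + 288)/4 = -(-1)*574/4 = -3*(-287/6) = 287/2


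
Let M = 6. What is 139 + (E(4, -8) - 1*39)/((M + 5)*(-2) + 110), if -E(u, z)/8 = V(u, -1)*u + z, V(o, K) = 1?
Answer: 12225/88 ≈ 138.92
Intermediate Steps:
E(u, z) = -8*u - 8*z (E(u, z) = -8*(1*u + z) = -8*(u + z) = -8*u - 8*z)
139 + (E(4, -8) - 1*39)/((M + 5)*(-2) + 110) = 139 + ((-8*4 - 8*(-8)) - 1*39)/((6 + 5)*(-2) + 110) = 139 + ((-32 + 64) - 39)/(11*(-2) + 110) = 139 + (32 - 39)/(-22 + 110) = 139 - 7/88 = 12225/88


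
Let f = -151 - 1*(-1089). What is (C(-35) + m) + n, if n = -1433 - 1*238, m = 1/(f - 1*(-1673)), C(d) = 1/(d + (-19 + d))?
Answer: -388307831/232379 ≈ -1671.0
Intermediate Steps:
f = 938 (f = -151 + 1089 = 938)
C(d) = 1/(-19 + 2*d)
m = 1/2611 (m = 1/(938 - 1*(-1673)) = 1/(938 + 1673) = 1/2611 ≈ 0.00038300)
n = -1671 (n = -1433 - 238 = -1671)
(C(-35) + m) + n = (1/(-19 + 2*(-35)) + 1/2611) - 1671 = (1/(-19 - 70) + 1/2611) - 1671 = (1/(-89) + 1/2611) - 1671 = (-1/89 + 1/2611) - 1671 = -2522/232379 - 1671 = -388307831/232379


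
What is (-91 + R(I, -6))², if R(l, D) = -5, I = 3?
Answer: 9216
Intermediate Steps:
(-91 + R(I, -6))² = (-91 - 5)² = (-96)² = 9216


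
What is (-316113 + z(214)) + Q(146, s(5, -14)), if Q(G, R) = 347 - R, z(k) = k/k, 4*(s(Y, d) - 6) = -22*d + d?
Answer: -631689/2 ≈ -3.1584e+5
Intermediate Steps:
s(Y, d) = 6 - 21*d/4 (s(Y, d) = 6 + (-22*d + d)/4 = 6 + (-21*d)/4 = 6 - 21*d/4)
z(k) = 1
(-316113 + z(214)) + Q(146, s(5, -14)) = (-316113 + 1) + (347 - (6 - 21/4*(-14))) = -316112 + (347 - (6 + 147/2)) = -316112 + (347 - 1*159/2) = -316112 + (347 - 159/2) = -316112 + 535/2 = -631689/2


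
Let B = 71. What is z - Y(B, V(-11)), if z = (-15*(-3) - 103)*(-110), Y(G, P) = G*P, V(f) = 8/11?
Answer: 69612/11 ≈ 6328.4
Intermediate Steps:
V(f) = 8/11 (V(f) = 8*(1/11) = 8/11)
z = 6380 (z = (45 - 103)*(-110) = -58*(-110) = 6380)
z - Y(B, V(-11)) = 6380 - 71*8/11 = 6380 - 1*568/11 = 6380 - 568/11 = 69612/11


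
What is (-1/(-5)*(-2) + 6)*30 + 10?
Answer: 178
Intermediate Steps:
(-1/(-5)*(-2) + 6)*30 + 10 = (-1*(-1/5)*(-2) + 6)*30 + 10 = ((1/5)*(-2) + 6)*30 + 10 = (-2/5 + 6)*30 + 10 = (28/5)*30 + 10 = 168 + 10 = 178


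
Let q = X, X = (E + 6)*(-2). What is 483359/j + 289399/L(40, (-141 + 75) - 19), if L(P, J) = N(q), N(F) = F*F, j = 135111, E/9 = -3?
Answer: 13317877855/79445268 ≈ 167.64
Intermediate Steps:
E = -27 (E = 9*(-3) = -27)
X = 42 (X = (-27 + 6)*(-2) = -21*(-2) = 42)
q = 42
N(F) = F**2
L(P, J) = 1764 (L(P, J) = 42**2 = 1764)
483359/j + 289399/L(40, (-141 + 75) - 19) = 483359/135111 + 289399/1764 = 13317877855/79445268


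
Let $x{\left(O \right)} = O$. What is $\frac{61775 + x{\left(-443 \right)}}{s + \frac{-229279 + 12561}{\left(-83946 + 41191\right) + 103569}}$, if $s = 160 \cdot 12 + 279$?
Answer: $\frac{932461062}{33378317} \approx 27.936$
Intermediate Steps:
$s = 2199$ ($s = 1920 + 279 = 2199$)
$\frac{61775 + x{\left(-443 \right)}}{s + \frac{-229279 + 12561}{\left(-83946 + 41191\right) + 103569}} = \frac{61775 - 443}{2199 + \frac{-229279 + 12561}{\left(-83946 + 41191\right) + 103569}} = \frac{61332}{2199 - \frac{216718}{-42755 + 103569}} = \frac{61332}{2199 - \frac{216718}{60814}} = \frac{61332}{2199 - \frac{108359}{30407}} = \frac{61332}{\frac{66756634}{30407}} = 61332 \cdot \frac{30407}{66756634} = \frac{932461062}{33378317}$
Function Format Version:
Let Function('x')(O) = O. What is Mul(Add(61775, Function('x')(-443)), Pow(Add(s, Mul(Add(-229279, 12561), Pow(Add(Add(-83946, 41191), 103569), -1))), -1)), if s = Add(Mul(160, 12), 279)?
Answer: Rational(932461062, 33378317) ≈ 27.936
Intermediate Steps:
s = 2199 (s = Add(1920, 279) = 2199)
Mul(Add(61775, Function('x')(-443)), Pow(Add(s, Mul(Add(-229279, 12561), Pow(Add(Add(-83946, 41191), 103569), -1))), -1)) = Mul(Add(61775, -443), Pow(Add(2199, Mul(Add(-229279, 12561), Pow(Add(Add(-83946, 41191), 103569), -1))), -1)) = Mul(61332, Pow(Add(2199, Mul(-216718, Pow(Add(-42755, 103569), -1))), -1)) = Mul(61332, Pow(Add(2199, Mul(-216718, Pow(60814, -1))), -1)) = Mul(61332, Pow(Add(2199, Mul(-216718, Rational(1, 60814))), -1)) = Mul(61332, Pow(Add(2199, Rational(-108359, 30407)), -1)) = Mul(61332, Pow(Rational(66756634, 30407), -1)) = Mul(61332, Rational(30407, 66756634)) = Rational(932461062, 33378317)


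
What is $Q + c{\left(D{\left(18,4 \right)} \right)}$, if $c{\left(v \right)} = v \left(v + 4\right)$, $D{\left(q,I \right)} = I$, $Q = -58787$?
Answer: $-58755$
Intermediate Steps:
$c{\left(v \right)} = v \left(4 + v\right)$
$Q + c{\left(D{\left(18,4 \right)} \right)} = -58787 + 4 \left(4 + 4\right) = -58787 + 4 \cdot 8 = -58787 + 32 = -58755$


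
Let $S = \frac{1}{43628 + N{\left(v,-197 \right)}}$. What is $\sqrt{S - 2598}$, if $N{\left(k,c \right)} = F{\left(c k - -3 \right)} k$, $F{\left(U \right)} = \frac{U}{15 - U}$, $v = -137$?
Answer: $\frac{i \sqrt{905361104936886569345}}{590325230} \approx 50.971 i$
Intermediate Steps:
$N{\left(k,c \right)} = - \frac{k \left(3 + c k\right)}{-12 + c k}$ ($N{\left(k,c \right)} = - \frac{c k - -3}{-15 + \left(c k - -3\right)} k = - \frac{c k + 3}{-15 + \left(c k + 3\right)} k = - \frac{3 + c k}{-15 + \left(3 + c k\right)} k = - \frac{3 + c k}{-12 + c k} k = - \frac{k \left(3 + c k\right)}{-12 + c k}$)
$S = \frac{26977}{1180650460}$ ($S = \frac{1}{43628 - \frac{137 \left(-3 - \left(-197\right) \left(-137\right)\right)}{-12 - -26989}} = \frac{1}{43628 - \frac{137 \left(-3 - 26989\right)}{-12 + 26989}} = \frac{1}{43628 - 137 \cdot \frac{1}{26977} \left(-26992\right)} = \frac{1}{43628 - \frac{137}{26977} \left(-26992\right)} = \frac{1}{43628 + \frac{3697904}{26977}} = \frac{1}{\frac{1180650460}{26977}} = \frac{26977}{1180650460} \approx 2.2849 \cdot 10^{-5}$)
$\sqrt{S - 2598} = \sqrt{\frac{26977}{1180650460} - 2598} = \sqrt{- \frac{3067329868103}{1180650460}} = \frac{i \sqrt{905361104936886569345}}{590325230}$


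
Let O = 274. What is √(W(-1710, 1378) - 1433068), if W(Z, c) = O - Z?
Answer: 2*I*√357771 ≈ 1196.3*I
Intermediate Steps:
W(Z, c) = 274 - Z
√(W(-1710, 1378) - 1433068) = √((274 - 1*(-1710)) - 1433068) = √((274 + 1710) - 1433068) = √(1984 - 1433068) = √(-1431084) = 2*I*√357771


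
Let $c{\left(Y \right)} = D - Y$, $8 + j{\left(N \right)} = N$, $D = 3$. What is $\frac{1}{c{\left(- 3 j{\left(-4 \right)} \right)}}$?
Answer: $- \frac{1}{33} \approx -0.030303$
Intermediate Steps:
$j{\left(N \right)} = -8 + N$
$c{\left(Y \right)} = 3 - Y$
$\frac{1}{c{\left(- 3 j{\left(-4 \right)} \right)}} = \frac{1}{3 - - 3 \left(-8 - 4\right)} = \frac{1}{3 - \left(-3\right) \left(-12\right)} = \frac{1}{3 - 36} = \frac{1}{-33} = - \frac{1}{33}$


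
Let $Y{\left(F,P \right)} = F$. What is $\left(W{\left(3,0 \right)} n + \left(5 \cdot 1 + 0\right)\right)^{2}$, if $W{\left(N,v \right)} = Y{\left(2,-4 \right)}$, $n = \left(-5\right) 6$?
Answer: $3025$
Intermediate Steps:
$n = -30$
$W{\left(N,v \right)} = 2$
$\left(W{\left(3,0 \right)} n + \left(5 \cdot 1 + 0\right)\right)^{2} = \left(2 \left(-30\right) + \left(5 \cdot 1 + 0\right)\right)^{2} = \left(-60 + \left(5 + 0\right)\right)^{2} = \left(-60 + 5\right)^{2} = \left(-55\right)^{2} = 3025$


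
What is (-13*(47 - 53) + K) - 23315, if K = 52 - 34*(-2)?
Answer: -23117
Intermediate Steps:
K = 120 (K = 52 + 68 = 120)
(-13*(47 - 53) + K) - 23315 = (-13*(47 - 53) + 120) - 23315 = (-13*(-6) + 120) - 23315 = (78 + 120) - 23315 = 198 - 23315 = -23117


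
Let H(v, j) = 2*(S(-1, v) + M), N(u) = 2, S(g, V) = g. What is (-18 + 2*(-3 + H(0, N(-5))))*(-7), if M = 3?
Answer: 112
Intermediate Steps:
H(v, j) = 4 (H(v, j) = 2*(-1 + 3) = 2*2 = 4)
(-18 + 2*(-3 + H(0, N(-5))))*(-7) = (-18 + 2*(-3 + 4))*(-7) = (-18 + 2*1)*(-7) = (-18 + 2)*(-7) = -16*(-7) = 112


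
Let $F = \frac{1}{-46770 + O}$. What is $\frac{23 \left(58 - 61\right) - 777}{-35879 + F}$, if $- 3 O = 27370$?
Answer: $\frac{141857280}{6016190723} \approx 0.023579$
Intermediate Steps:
$O = - \frac{27370}{3}$ ($O = \left(- \frac{1}{3}\right) 27370 = - \frac{27370}{3} \approx -9123.3$)
$F = - \frac{3}{167680}$ ($F = \frac{1}{-46770 - \frac{27370}{3}} = \frac{1}{- \frac{167680}{3}} = - \frac{3}{167680} \approx -1.7891 \cdot 10^{-5}$)
$\frac{23 \left(58 - 61\right) - 777}{-35879 + F} = \frac{23 \left(58 - 61\right) - 777}{-35879 - \frac{3}{167680}} = \frac{23 \left(-3\right) - 777}{- \frac{6016190723}{167680}} = \left(-69 - 777\right) \left(- \frac{167680}{6016190723}\right) = \left(-846\right) \left(- \frac{167680}{6016190723}\right) = \frac{141857280}{6016190723}$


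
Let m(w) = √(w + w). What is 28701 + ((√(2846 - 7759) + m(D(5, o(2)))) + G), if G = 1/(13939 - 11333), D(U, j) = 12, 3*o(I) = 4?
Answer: 74794807/2606 + 2*√6 + 17*I*√17 ≈ 28706.0 + 70.093*I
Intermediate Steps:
o(I) = 4/3 (o(I) = (⅓)*4 = 4/3)
m(w) = √2*√w (m(w) = √(2*w) = √2*√w)
G = 1/2606 ≈ 0.00038373
28701 + ((√(2846 - 7759) + m(D(5, o(2)))) + G) = 28701 + ((√(2846 - 7759) + √2*√12) + 1/2606) = 28701 + ((√(-4913) + √2*(2*√3)) + 1/2606) = 28701 + ((17*I*√17 + 2*√6) + 1/2606) = 28701 + ((2*√6 + 17*I*√17) + 1/2606) = 28701 + (1/2606 + 2*√6 + 17*I*√17) = 74794807/2606 + 2*√6 + 17*I*√17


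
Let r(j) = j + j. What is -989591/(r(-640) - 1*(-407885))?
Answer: -989591/406605 ≈ -2.4338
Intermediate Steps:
r(j) = 2*j
-989591/(r(-640) - 1*(-407885)) = -989591/(2*(-640) - 1*(-407885)) = -989591/(-1280 + 407885) = -989591/406605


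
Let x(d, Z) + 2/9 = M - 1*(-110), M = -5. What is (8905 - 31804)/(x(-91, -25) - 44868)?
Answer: 206091/402869 ≈ 0.51156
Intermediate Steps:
x(d, Z) = 943/9 (x(d, Z) = -2/9 + (-5 - 1*(-110)) = -2/9 + (-5 + 110) = -2/9 + 105 = 943/9)
(8905 - 31804)/(x(-91, -25) - 44868) = (8905 - 31804)/(943/9 - 44868) = -22899/(-402869/9) = -22899*(-9/402869) = 206091/402869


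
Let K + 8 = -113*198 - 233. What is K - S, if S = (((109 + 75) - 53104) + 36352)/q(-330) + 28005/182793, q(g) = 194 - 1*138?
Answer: -9519559199/426517 ≈ -22319.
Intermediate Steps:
K = -22615 (K = -8 + (-113*198 - 233) = -8 + (-22374 - 233) = -8 - 22607 = -22615)
q(g) = 56 (q(g) = 194 - 138 = 56)
S = -126122756/426517 (S = (((109 + 75) - 53104) + 36352)/56 + 28005/182793 = ((184 - 53104) + 36352)*(1/56) + 28005*(1/182793) = (-52920 + 36352)*(1/56) + 9335/60931 = -16568*1/56 + 9335/60931 = -2071/7 + 9335/60931 = -126122756/426517 ≈ -295.70)
K - S = -22615 - 1*(-126122756/426517) = -22615 + 126122756/426517 = -9519559199/426517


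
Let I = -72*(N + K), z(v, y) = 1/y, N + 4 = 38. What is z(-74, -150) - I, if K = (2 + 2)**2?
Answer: 539999/150 ≈ 3600.0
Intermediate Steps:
N = 34 (N = -4 + 38 = 34)
K = 16 (K = 4**2 = 16)
I = -3600 (I = -72*(34 + 16) = -72*50 = -3600)
z(-74, -150) - I = 1/(-150) - 1*(-3600) = -1/150 + 3600 = 539999/150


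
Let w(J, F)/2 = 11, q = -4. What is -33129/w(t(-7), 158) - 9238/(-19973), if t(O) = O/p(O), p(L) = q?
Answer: -661482281/439406 ≈ -1505.4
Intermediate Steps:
p(L) = -4
t(O) = -O/4 (t(O) = O/(-4) = O*(-¼) = -O/4)
w(J, F) = 22 (w(J, F) = 2*11 = 22)
-33129/w(t(-7), 158) - 9238/(-19973) = -33129/22 - 9238/(-19973) = -33129*1/22 - 9238*(-1/19973) = -33129/22 + 9238/19973 = -661482281/439406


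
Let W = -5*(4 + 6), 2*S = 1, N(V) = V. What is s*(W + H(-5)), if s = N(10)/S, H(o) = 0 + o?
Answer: -1100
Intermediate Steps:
H(o) = o
S = ½ (S = (½)*1 = ½ ≈ 0.50000)
W = -50 (W = -5*10 = -50)
s = 20 (s = 10/(½) = 10*2 = 20)
s*(W + H(-5)) = 20*(-50 - 5) = 20*(-55) = -1100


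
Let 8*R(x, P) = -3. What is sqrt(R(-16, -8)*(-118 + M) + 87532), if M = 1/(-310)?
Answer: sqrt(33664310965)/620 ≈ 295.93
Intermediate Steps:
M = -1/310 ≈ -0.0032258
R(x, P) = -3/8 (R(x, P) = (1/8)*(-3) = -3/8)
sqrt(R(-16, -8)*(-118 + M) + 87532) = sqrt(-3*(-118 - 1/310)/8 + 87532) = sqrt(-3/8*(-36581/310) + 87532) = sqrt(109743/2480 + 87532) = sqrt(217189103/2480) = sqrt(33664310965)/620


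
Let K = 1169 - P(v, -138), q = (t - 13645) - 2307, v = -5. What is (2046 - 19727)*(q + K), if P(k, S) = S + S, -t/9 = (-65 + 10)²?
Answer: 737863492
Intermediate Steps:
t = -27225 (t = -9*(-65 + 10)² = -9*(-55)² = -9*3025 = -27225)
P(k, S) = 2*S
q = -43177 (q = (-27225 - 13645) - 2307 = -40870 - 2307 = -43177)
K = 1445 (K = 1169 - 2*(-138) = 1169 - 1*(-276) = 1169 + 276 = 1445)
(2046 - 19727)*(q + K) = (2046 - 19727)*(-43177 + 1445) = -17681*(-41732) = 737863492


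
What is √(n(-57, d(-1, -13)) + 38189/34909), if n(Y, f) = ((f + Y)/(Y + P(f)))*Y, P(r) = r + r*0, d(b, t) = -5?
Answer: 2*I*√17032310554/34909 ≈ 7.477*I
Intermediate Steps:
P(r) = r (P(r) = r + 0 = r)
n(Y, f) = Y (n(Y, f) = ((f + Y)/(Y + f))*Y = ((Y + f)/(Y + f))*Y = 1*Y = Y)
√(n(-57, d(-1, -13)) + 38189/34909) = √(-57 + 38189/34909) = √(-1951624/34909) = 2*I*√17032310554/34909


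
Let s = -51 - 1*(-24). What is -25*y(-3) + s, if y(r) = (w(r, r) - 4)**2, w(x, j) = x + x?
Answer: -2527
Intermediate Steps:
w(x, j) = 2*x
s = -27 (s = -51 + 24 = -27)
y(r) = (-4 + 2*r)**2 (y(r) = (2*r - 4)**2 = (-4 + 2*r)**2)
-25*y(-3) + s = -100*(-2 - 3)**2 - 27 = -100*(-5)**2 - 27 = -100*25 - 27 = -25*100 - 27 = -2500 - 27 = -2527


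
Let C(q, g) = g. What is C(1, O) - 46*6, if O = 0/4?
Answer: -276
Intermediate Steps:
O = 0 (O = 0*(1/4) = 0)
C(1, O) - 46*6 = 0 - 46*6 = 0 - 276 = -276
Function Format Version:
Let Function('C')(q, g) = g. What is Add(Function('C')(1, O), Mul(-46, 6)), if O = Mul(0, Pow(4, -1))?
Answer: -276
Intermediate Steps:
O = 0 (O = Mul(0, Rational(1, 4)) = 0)
Add(Function('C')(1, O), Mul(-46, 6)) = Add(0, Mul(-46, 6)) = Add(0, -276) = -276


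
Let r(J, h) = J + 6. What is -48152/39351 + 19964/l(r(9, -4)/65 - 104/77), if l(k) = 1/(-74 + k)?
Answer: -649159265452/432861 ≈ -1.4997e+6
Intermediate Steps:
r(J, h) = 6 + J
-48152/39351 + 19964/l(r(9, -4)/65 - 104/77) = -48152/39351 + 19964/(1/(-74 + ((6 + 9)/65 - 104/77))) = -48152*1/39351 + 19964/(1/(-74 + (15*(1/65) - 104*1/77))) = -3704/3027 + 19964/(1/(-74 + (3/13 - 104/77))) = -3704/3027 + 19964/(1/(-74 - 1121/1001)) = -3704/3027 + 19964/(1/(-75195/1001)) = -3704/3027 + 19964/(-1001/75195) = -3704/3027 + 19964*(-75195/1001) = -3704/3027 - 214456140/143 = -649159265452/432861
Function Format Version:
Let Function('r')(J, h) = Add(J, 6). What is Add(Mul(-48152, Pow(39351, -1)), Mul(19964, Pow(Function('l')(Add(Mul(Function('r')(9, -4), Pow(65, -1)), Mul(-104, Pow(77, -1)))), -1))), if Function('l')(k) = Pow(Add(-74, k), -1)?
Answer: Rational(-649159265452, 432861) ≈ -1.4997e+6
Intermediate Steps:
Function('r')(J, h) = Add(6, J)
Add(Mul(-48152, Pow(39351, -1)), Mul(19964, Pow(Function('l')(Add(Mul(Function('r')(9, -4), Pow(65, -1)), Mul(-104, Pow(77, -1)))), -1))) = Add(Mul(-48152, Pow(39351, -1)), Mul(19964, Pow(Pow(Add(-74, Add(Mul(Add(6, 9), Pow(65, -1)), Mul(-104, Pow(77, -1)))), -1), -1))) = Add(Mul(-48152, Rational(1, 39351)), Mul(19964, Pow(Pow(Add(-74, Add(Mul(15, Rational(1, 65)), Mul(-104, Rational(1, 77)))), -1), -1))) = Add(Rational(-3704, 3027), Mul(19964, Pow(Pow(Add(-74, Add(Rational(3, 13), Rational(-104, 77))), -1), -1))) = Add(Rational(-3704, 3027), Mul(19964, Pow(Pow(Add(-74, Rational(-1121, 1001)), -1), -1))) = Add(Rational(-3704, 3027), Mul(19964, Pow(Pow(Rational(-75195, 1001), -1), -1))) = Add(Rational(-3704, 3027), Mul(19964, Pow(Rational(-1001, 75195), -1))) = Add(Rational(-3704, 3027), Mul(19964, Rational(-75195, 1001))) = Add(Rational(-3704, 3027), Rational(-214456140, 143)) = Rational(-649159265452, 432861)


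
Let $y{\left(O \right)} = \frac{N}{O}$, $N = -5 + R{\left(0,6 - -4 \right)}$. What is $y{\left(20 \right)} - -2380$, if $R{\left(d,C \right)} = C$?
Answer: $\frac{9521}{4} \approx 2380.3$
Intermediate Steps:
$N = 5$ ($N = -5 + \left(6 - -4\right) = -5 + \left(6 + 4\right) = -5 + 10 = 5$)
$y{\left(O \right)} = \frac{5}{O}$
$y{\left(20 \right)} - -2380 = \frac{5}{20} - -2380 = 5 \cdot \frac{1}{20} + 2380 = \frac{1}{4} + 2380 = \frac{9521}{4}$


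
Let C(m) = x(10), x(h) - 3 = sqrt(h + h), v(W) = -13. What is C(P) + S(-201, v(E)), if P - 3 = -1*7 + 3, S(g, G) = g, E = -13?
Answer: -198 + 2*sqrt(5) ≈ -193.53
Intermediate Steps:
P = -1 (P = 3 + (-1*7 + 3) = 3 + (-7 + 3) = 3 - 4 = -1)
x(h) = 3 + sqrt(2)*sqrt(h) (x(h) = 3 + sqrt(h + h) = 3 + sqrt(2*h) = 3 + sqrt(2)*sqrt(h))
C(m) = 3 + 2*sqrt(5) (C(m) = 3 + sqrt(2)*sqrt(10) = 3 + 2*sqrt(5))
C(P) + S(-201, v(E)) = (3 + 2*sqrt(5)) - 201 = -198 + 2*sqrt(5)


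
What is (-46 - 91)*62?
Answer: -8494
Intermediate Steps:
(-46 - 91)*62 = -137*62 = -8494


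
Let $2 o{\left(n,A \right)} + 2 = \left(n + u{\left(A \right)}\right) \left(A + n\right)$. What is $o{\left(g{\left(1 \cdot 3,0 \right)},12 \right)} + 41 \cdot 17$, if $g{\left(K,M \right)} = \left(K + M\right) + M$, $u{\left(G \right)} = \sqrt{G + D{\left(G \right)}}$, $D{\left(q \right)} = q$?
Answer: $\frac{1437}{2} + 15 \sqrt{6} \approx 755.24$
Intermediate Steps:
$u{\left(G \right)} = \sqrt{2} \sqrt{G}$ ($u{\left(G \right)} = \sqrt{G + G} = \sqrt{2 G} = \sqrt{2} \sqrt{G}$)
$g{\left(K,M \right)} = K + 2 M$
$o{\left(n,A \right)} = -1 + \frac{\left(A + n\right) \left(n + \sqrt{2} \sqrt{A}\right)}{2}$ ($o{\left(n,A \right)} = -1 + \frac{\left(n + \sqrt{2} \sqrt{A}\right) \left(A + n\right)}{2} = -1 + \frac{\left(A + n\right) \left(n + \sqrt{2} \sqrt{A}\right)}{2}$)
$o{\left(g{\left(1 \cdot 3,0 \right)},12 \right)} + 41 \cdot 17 = \left(-1 + \frac{\left(1 \cdot 3 + 2 \cdot 0\right)^{2}}{2} + \frac{1}{2} \cdot 12 \left(1 \cdot 3 + 2 \cdot 0\right) + \frac{\sqrt{2} \cdot 12^{\frac{3}{2}}}{2} + \frac{\left(1 \cdot 3 + 2 \cdot 0\right) \sqrt{2} \sqrt{12}}{2}\right) + 41 \cdot 17 = \left(-1 + \frac{\left(3 + 0\right)^{2}}{2} + \frac{1}{2} \cdot 12 \left(3 + 0\right) + \frac{\sqrt{2} \cdot 24 \sqrt{3}}{2} + \frac{\left(3 + 0\right) \sqrt{2} \cdot 2 \sqrt{3}}{2}\right) + 697 = \left(-1 + \frac{3^{2}}{2} + \frac{1}{2} \cdot 12 \cdot 3 + 12 \sqrt{6} + \frac{1}{2} \cdot 3 \sqrt{2} \cdot 2 \sqrt{3}\right) + 697 = \left(-1 + \frac{1}{2} \cdot 9 + 18 + 12 \sqrt{6} + 3 \sqrt{6}\right) + 697 = \left(-1 + \frac{9}{2} + 18 + 12 \sqrt{6} + 3 \sqrt{6}\right) + 697 = \left(\frac{43}{2} + 15 \sqrt{6}\right) + 697 = \frac{1437}{2} + 15 \sqrt{6}$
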